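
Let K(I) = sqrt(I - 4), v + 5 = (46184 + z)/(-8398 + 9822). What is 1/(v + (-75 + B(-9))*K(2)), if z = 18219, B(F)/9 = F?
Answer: 81570992/101977255561 + 316333056*I*sqrt(2)/101977255561 ≈ 0.00079989 + 0.0043869*I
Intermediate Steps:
B(F) = 9*F
v = 57283/1424 (v = -5 + (46184 + 18219)/(-8398 + 9822) = -5 + 64403/1424 = 57283/1424 ≈ 40.227)
K(I) = sqrt(-4 + I)
1/(v + (-75 + B(-9))*K(2)) = 1/(57283/1424 + (-75 + 9*(-9))*sqrt(-4 + 2)) = 1/(57283/1424 + (-75 - 81)*sqrt(-2)) = 1/(57283/1424 - 156*I*sqrt(2))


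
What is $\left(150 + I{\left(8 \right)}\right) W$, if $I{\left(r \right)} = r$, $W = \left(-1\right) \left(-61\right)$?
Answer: $9638$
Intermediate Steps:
$W = 61$
$\left(150 + I{\left(8 \right)}\right) W = \left(150 + 8\right) 61 = 158 \cdot 61 = 9638$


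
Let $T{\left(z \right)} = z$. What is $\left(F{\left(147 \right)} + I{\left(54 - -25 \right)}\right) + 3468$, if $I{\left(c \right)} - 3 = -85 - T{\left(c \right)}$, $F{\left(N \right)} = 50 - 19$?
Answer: $3338$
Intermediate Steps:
$F{\left(N \right)} = 31$
$I{\left(c \right)} = -82 - c$ ($I{\left(c \right)} = 3 - \left(85 + c\right) = -82 - c$)
$\left(F{\left(147 \right)} + I{\left(54 - -25 \right)}\right) + 3468 = \left(31 - \left(136 + 25\right)\right) + 3468 = \left(31 - 161\right) + 3468 = -130 + 3468 = 3338$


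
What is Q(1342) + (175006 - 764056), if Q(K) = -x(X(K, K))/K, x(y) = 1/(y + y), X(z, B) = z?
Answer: -2121715688401/3601928 ≈ -5.8905e+5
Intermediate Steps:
x(y) = 1/(2*y)
Q(K) = -1/(2*K**2) (Q(K) = -1/(2*K)/K = -1/(2*K**2))
Q(1342) + (175006 - 764056) = -1/2/1342**2 + (175006 - 764056) = -1/2*1/1800964 - 589050 = -1/3601928 - 589050 = -2121715688401/3601928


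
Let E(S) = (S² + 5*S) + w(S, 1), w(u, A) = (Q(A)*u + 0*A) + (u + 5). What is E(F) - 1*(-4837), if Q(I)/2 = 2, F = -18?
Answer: 4986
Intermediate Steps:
Q(I) = 4 (Q(I) = 2*2 = 4)
w(u, A) = 5 + 5*u (w(u, A) = (4*u + 0*A) + (u + 5) = (4*u + 0) + (5 + u) = 4*u + (5 + u) = 5 + 5*u)
E(S) = 5 + S² + 10*S (E(S) = (S² + 5*S) + (5 + 5*S) = 5 + S² + 10*S)
E(F) - 1*(-4837) = (5 + (-18)² + 10*(-18)) - 1*(-4837) = (5 + 324 - 180) + 4837 = 149 + 4837 = 4986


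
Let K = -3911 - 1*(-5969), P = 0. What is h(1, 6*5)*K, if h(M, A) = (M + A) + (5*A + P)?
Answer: 372498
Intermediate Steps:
h(M, A) = M + 6*A (h(M, A) = (M + A) + (5*A + 0) = (A + M) + 5*A = M + 6*A)
K = 2058 (K = -3911 + 5969 = 2058)
h(1, 6*5)*K = (1 + 6*(6*5))*2058 = (1 + 6*30)*2058 = (1 + 180)*2058 = 181*2058 = 372498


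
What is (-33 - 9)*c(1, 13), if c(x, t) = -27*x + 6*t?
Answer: -2142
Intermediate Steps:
(-33 - 9)*c(1, 13) = (-33 - 9)*(-27*1 + 6*13) = -42*(-27 + 78) = -42*51 = -2142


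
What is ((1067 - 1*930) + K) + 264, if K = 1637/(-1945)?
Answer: 778308/1945 ≈ 400.16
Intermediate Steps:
K = -1637/1945 (K = 1637*(-1/1945) = -1637/1945 ≈ -0.84165)
((1067 - 1*930) + K) + 264 = ((1067 - 1*930) - 1637/1945) + 264 = ((1067 - 930) - 1637/1945) + 264 = (137 - 1637/1945) + 264 = 264828/1945 + 264 = 778308/1945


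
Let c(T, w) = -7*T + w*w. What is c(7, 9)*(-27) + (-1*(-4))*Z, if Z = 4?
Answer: -848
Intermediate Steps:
c(T, w) = w² - 7*T (c(T, w) = -7*T + w² = w² - 7*T)
c(7, 9)*(-27) + (-1*(-4))*Z = (9² - 7*7)*(-27) - 1*(-4)*4 = (81 - 49)*(-27) + 4*4 = 32*(-27) + 16 = -864 + 16 = -848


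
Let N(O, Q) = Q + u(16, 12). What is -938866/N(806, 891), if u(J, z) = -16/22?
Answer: -10327526/9793 ≈ -1054.6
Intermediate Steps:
u(J, z) = -8/11 (u(J, z) = -16*1/22 = -8/11)
N(O, Q) = -8/11 + Q (N(O, Q) = Q - 8/11 = -8/11 + Q)
-938866/N(806, 891) = -938866/(-8/11 + 891) = -938866/9793/11 = -938866*11/9793 = -10327526/9793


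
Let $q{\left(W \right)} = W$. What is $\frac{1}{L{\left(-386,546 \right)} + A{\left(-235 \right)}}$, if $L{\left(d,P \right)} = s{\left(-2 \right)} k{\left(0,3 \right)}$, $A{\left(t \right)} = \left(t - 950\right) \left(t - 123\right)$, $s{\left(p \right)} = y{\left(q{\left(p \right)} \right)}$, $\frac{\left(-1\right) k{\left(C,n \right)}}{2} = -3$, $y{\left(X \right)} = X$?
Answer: $\frac{1}{424218} \approx 2.3573 \cdot 10^{-6}$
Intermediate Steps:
$k{\left(C,n \right)} = 6$ ($k{\left(C,n \right)} = \left(-2\right) \left(-3\right) = 6$)
$s{\left(p \right)} = p$
$A{\left(t \right)} = \left(-950 + t\right) \left(-123 + t\right)$
$L{\left(d,P \right)} = -12$ ($L{\left(d,P \right)} = \left(-2\right) 6 = -12$)
$\frac{1}{L{\left(-386,546 \right)} + A{\left(-235 \right)}} = \frac{1}{-12 + \left(116850 + \left(-235\right)^{2} - -252155\right)} = \frac{1}{-12 + \left(116850 + 55225 + 252155\right)} = \frac{1}{-12 + 424230} = \frac{1}{424218}$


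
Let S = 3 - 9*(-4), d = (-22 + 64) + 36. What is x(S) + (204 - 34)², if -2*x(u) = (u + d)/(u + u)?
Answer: 115597/4 ≈ 28899.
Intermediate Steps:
d = 78 (d = 42 + 36 = 78)
S = 39 (S = 3 + 36 = 39)
x(u) = -(78 + u)/(4*u) (x(u) = -(u + 78)/(2*(u + u)) = -(78 + u)/(2*(2*u)) = -(78 + u)*1/(2*u)/2 = -(78 + u)/(4*u))
x(S) + (204 - 34)² = (¼)*(-78 - 1*39)/39 + (204 - 34)² = (¼)*(1/39)*(-78 - 39) + 170² = (¼)*(1/39)*(-117) + 28900 = -¾ + 28900 = 115597/4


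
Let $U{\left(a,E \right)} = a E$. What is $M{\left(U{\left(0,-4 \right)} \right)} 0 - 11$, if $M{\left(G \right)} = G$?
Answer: $-11$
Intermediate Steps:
$U{\left(a,E \right)} = E a$
$M{\left(U{\left(0,-4 \right)} \right)} 0 - 11 = \left(-4\right) 0 \cdot 0 - 11 = 0 \cdot 0 - 11 = 0 - 11 = -11$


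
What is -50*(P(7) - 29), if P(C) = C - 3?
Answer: 1250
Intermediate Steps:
P(C) = -3 + C
-50*(P(7) - 29) = -50*((-3 + 7) - 29) = -50*(4 - 29) = -50*(-25) = 1250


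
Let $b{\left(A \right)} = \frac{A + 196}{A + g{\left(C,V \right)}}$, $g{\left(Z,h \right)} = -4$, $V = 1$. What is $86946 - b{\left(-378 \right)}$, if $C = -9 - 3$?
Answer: $\frac{16606595}{191} \approx 86946.0$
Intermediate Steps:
$C = -12$
$b{\left(A \right)} = \frac{196 + A}{-4 + A}$ ($b{\left(A \right)} = \frac{A + 196}{A - 4} = \frac{196 + A}{-4 + A}$)
$86946 - b{\left(-378 \right)} = 86946 - \frac{196 - 378}{-4 - 378} = 86946 - \frac{1}{-382} \left(-182\right) = 86946 - \left(- \frac{1}{382}\right) \left(-182\right) = 86946 - \frac{91}{191} = \frac{16606595}{191}$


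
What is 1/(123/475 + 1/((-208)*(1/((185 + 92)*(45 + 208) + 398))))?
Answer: -98800/33451941 ≈ -0.0029535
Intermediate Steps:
1/(123/475 + 1/((-208)*(1/((185 + 92)*(45 + 208) + 398)))) = 1/(123*(1/475) - 1/(208*(1/(277*253 + 398)))) = 1/(123/475 - 1/(208*(1/(70081 + 398)))) = 1/(123/475 - 1/(208*(1/70479))) = 1/(123/475 - 1/(208*1/70479)) = 1/(123/475 - 1/208*70479) = 1/(123/475 - 70479/208) = 1/(-33451941/98800) = -98800/33451941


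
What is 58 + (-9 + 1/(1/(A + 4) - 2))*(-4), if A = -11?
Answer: 1438/15 ≈ 95.867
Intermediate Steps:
58 + (-9 + 1/(1/(A + 4) - 2))*(-4) = 58 + (-9 + 1/(1/(-11 + 4) - 2))*(-4) = 58 + (-9 + 1/(1/(-7) - 2))*(-4) = 58 + (-9 + 1/(-1/7 - 2))*(-4) = 58 + (-9 + 1/(-15/7))*(-4) = 58 + (-9 - 7/15)*(-4) = 58 - 142/15*(-4) = 58 + 568/15 = 1438/15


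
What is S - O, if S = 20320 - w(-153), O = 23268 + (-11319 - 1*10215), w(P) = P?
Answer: 18739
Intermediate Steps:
O = 1734 (O = 23268 + (-11319 - 10215) = 23268 - 21534 = 1734)
S = 20473 (S = 20320 - 1*(-153) = 20320 + 153 = 20473)
S - O = 20473 - 1*1734 = 20473 - 1734 = 18739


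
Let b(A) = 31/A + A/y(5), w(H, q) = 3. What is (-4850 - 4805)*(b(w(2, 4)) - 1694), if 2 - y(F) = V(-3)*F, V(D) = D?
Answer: 828958990/51 ≈ 1.6254e+7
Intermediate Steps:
y(F) = 2 + 3*F (y(F) = 2 - (-3)*F = 2 + 3*F)
b(A) = 31/A + A/17 (b(A) = 31/A + A/(2 + 3*5) = 31/A + A/(2 + 15) = 31/A + A/17)
(-4850 - 4805)*(b(w(2, 4)) - 1694) = (-4850 - 4805)*((31/3 + (1/17)*3) - 1694) = -9655*((31*(⅓) + 3/17) - 1694) = -9655*((31/3 + 3/17) - 1694) = -9655*(536/51 - 1694) = -9655*(-85858/51) = 828958990/51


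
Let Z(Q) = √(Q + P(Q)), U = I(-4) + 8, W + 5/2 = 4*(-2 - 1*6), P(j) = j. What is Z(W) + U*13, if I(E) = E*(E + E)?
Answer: 520 + I*√69 ≈ 520.0 + 8.3066*I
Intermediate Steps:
W = -69/2 (W = -5/2 + 4*(-2 - 1*6) = -5/2 + 4*(-2 - 6) = -5/2 + 4*(-8) = -5/2 - 32 = -69/2 ≈ -34.500)
I(E) = 2*E² (I(E) = E*(2*E) = 2*E²)
U = 40 (U = 2*(-4)² + 8 = 2*16 + 8 = 32 + 8 = 40)
Z(Q) = √2*√Q (Z(Q) = √(Q + Q) = √(2*Q) = √2*√Q)
Z(W) + U*13 = √2*√(-69/2) + 40*13 = √2*(I*√138/2) + 520 = I*√69 + 520 = 520 + I*√69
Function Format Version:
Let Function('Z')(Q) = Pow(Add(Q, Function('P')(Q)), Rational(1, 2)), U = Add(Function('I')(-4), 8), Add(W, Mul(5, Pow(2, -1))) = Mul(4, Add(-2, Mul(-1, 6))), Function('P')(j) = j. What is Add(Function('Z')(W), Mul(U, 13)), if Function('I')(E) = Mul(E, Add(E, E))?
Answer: Add(520, Mul(I, Pow(69, Rational(1, 2)))) ≈ Add(520.00, Mul(8.3066, I))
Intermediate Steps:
W = Rational(-69, 2) (W = Add(Rational(-5, 2), Mul(4, Add(-2, Mul(-1, 6)))) = Add(Rational(-5, 2), Mul(4, Add(-2, -6))) = Add(Rational(-5, 2), Mul(4, -8)) = Add(Rational(-5, 2), -32) = Rational(-69, 2) ≈ -34.500)
Function('I')(E) = Mul(2, Pow(E, 2)) (Function('I')(E) = Mul(E, Mul(2, E)) = Mul(2, Pow(E, 2)))
U = 40 (U = Add(Mul(2, Pow(-4, 2)), 8) = Add(Mul(2, 16), 8) = Add(32, 8) = 40)
Function('Z')(Q) = Mul(Pow(2, Rational(1, 2)), Pow(Q, Rational(1, 2))) (Function('Z')(Q) = Pow(Add(Q, Q), Rational(1, 2)) = Pow(Mul(2, Q), Rational(1, 2)) = Mul(Pow(2, Rational(1, 2)), Pow(Q, Rational(1, 2))))
Add(Function('Z')(W), Mul(U, 13)) = Add(Mul(Pow(2, Rational(1, 2)), Pow(Rational(-69, 2), Rational(1, 2))), Mul(40, 13)) = Add(Mul(Pow(2, Rational(1, 2)), Mul(Rational(1, 2), I, Pow(138, Rational(1, 2)))), 520) = Add(Mul(I, Pow(69, Rational(1, 2))), 520) = Add(520, Mul(I, Pow(69, Rational(1, 2))))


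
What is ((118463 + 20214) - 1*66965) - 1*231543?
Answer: -159831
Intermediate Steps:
((118463 + 20214) - 1*66965) - 1*231543 = (138677 - 66965) - 231543 = 71712 - 231543 = -159831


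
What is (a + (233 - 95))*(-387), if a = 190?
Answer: -126936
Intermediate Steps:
(a + (233 - 95))*(-387) = (190 + (233 - 95))*(-387) = (190 + 138)*(-387) = 328*(-387) = -126936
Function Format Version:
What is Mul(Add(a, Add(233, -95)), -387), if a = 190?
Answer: -126936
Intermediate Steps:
Mul(Add(a, Add(233, -95)), -387) = Mul(Add(190, Add(233, -95)), -387) = Mul(Add(190, 138), -387) = Mul(328, -387) = -126936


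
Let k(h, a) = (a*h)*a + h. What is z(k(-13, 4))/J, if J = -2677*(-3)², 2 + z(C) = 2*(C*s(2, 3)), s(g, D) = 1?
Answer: 148/8031 ≈ 0.018429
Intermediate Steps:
k(h, a) = h + h*a² (k(h, a) = h*a² + h = h + h*a²)
z(C) = -2 + 2*C (z(C) = -2 + 2*(C*1) = -2 + 2*C)
J = -24093 (J = -2677*9 = -24093)
z(k(-13, 4))/J = (-2 + 2*(-13*(1 + 4²)))/(-24093) = (-2 + 2*(-13*(1 + 16)))*(-1/24093) = (-2 + 2*(-13*17))*(-1/24093) = (-2 + 2*(-221))*(-1/24093) = (-2 - 442)*(-1/24093) = -444*(-1/24093) = 148/8031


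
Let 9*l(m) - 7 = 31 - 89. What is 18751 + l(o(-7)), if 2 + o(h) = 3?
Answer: 56236/3 ≈ 18745.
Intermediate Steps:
o(h) = 1 (o(h) = -2 + 3 = 1)
l(m) = -17/3 (l(m) = 7/9 + (31 - 89)/9 = 7/9 + (1/9)*(-58) = 7/9 - 58/9 = -17/3)
18751 + l(o(-7)) = 18751 - 17/3 = 56236/3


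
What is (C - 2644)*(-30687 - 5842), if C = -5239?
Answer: 287958107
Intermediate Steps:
(C - 2644)*(-30687 - 5842) = (-5239 - 2644)*(-30687 - 5842) = -7883*(-36529) = 287958107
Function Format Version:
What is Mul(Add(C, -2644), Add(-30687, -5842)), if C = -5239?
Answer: 287958107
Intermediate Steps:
Mul(Add(C, -2644), Add(-30687, -5842)) = Mul(Add(-5239, -2644), Add(-30687, -5842)) = Mul(-7883, -36529) = 287958107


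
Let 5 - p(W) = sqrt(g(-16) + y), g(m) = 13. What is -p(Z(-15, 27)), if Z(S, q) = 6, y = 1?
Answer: -5 + sqrt(14) ≈ -1.2583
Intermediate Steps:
p(W) = 5 - sqrt(14) (p(W) = 5 - sqrt(13 + 1) = 5 - sqrt(14))
-p(Z(-15, 27)) = -(5 - sqrt(14)) = -5 + sqrt(14)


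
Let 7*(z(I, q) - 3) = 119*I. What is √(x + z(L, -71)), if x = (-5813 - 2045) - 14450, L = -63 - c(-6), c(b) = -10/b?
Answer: I*√210639/3 ≈ 152.98*I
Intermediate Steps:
L = -194/3 (L = -63 - (-10)/(-6) = -63 - (-10)*(-1)/6 = -63 - 1*5/3 = -63 - 5/3 = -194/3 ≈ -64.667)
z(I, q) = 3 + 17*I (z(I, q) = 3 + (119*I)/7 = 3 + 17*I)
x = -22308 (x = -7858 - 14450 = -22308)
√(x + z(L, -71)) = √(-22308 + (3 + 17*(-194/3))) = √(-22308 + (3 - 3298/3)) = √(-22308 - 3289/3) = √(-70213/3) = I*√210639/3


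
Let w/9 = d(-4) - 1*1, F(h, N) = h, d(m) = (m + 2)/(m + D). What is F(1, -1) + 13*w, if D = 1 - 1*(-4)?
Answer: -350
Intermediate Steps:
D = 5 (D = 1 + 4 = 5)
d(m) = (2 + m)/(5 + m) (d(m) = (m + 2)/(m + 5) = (2 + m)/(5 + m))
w = -27 (w = 9*((2 - 4)/(5 - 4) - 1*1) = 9*(-2/1 - 1) = 9*(1*(-2) - 1) = 9*(-2 - 1) = 9*(-3) = -27)
F(1, -1) + 13*w = 1 + 13*(-27) = 1 - 351 = -350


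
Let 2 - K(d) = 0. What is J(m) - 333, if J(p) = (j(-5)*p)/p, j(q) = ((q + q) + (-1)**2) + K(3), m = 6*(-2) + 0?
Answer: -340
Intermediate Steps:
K(d) = 2 (K(d) = 2 - 1*0 = 2 + 0 = 2)
m = -12 (m = -12 + 0 = -12)
j(q) = 3 + 2*q (j(q) = ((q + q) + (-1)**2) + 2 = (2*q + 1) + 2 = (1 + 2*q) + 2 = 3 + 2*q)
J(p) = -7 (J(p) = ((3 + 2*(-5))*p)/p = ((3 - 10)*p)/p = (-7*p)/p = -7)
J(m) - 333 = -7 - 333 = -340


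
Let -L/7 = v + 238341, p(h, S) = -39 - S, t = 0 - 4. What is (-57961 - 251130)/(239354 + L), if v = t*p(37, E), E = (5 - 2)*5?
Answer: 309091/1430545 ≈ 0.21607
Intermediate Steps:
t = -4
E = 15 (E = 3*5 = 15)
v = 216 (v = -4*(-39 - 1*15) = -4*(-39 - 15) = -4*(-54) = 216)
L = -1669899 (L = -7*(216 + 238341) = -7*238557 = -1669899)
(-57961 - 251130)/(239354 + L) = (-57961 - 251130)/(239354 - 1669899) = -309091/(-1430545) = -309091*(-1/1430545) = 309091/1430545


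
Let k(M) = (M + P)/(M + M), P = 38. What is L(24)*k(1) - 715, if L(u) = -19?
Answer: -2171/2 ≈ -1085.5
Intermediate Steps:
k(M) = (38 + M)/(2*M) (k(M) = (M + 38)/(M + M) = (38 + M)/((2*M)) = (38 + M)*(1/(2*M)) = (38 + M)/(2*M))
L(24)*k(1) - 715 = -19*(38 + 1)/(2*1) - 715 = -19*39/2 - 715 = -741/2 - 715 = -2171/2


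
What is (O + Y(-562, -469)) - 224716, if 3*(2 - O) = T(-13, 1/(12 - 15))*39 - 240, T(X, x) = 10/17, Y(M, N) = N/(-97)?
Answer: -370426103/1649 ≈ -2.2464e+5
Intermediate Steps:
Y(M, N) = -N/97 (Y(M, N) = N*(-1/97) = -N/97)
T(X, x) = 10/17 (T(X, x) = 10*(1/17) = 10/17)
O = 1264/17 (O = 2 - ((10/17)*39 - 240)/3 = 2 - (390/17 - 240)/3 = 2 - 1/3*(-3690/17) = 2 + 1230/17 = 1264/17 ≈ 74.353)
(O + Y(-562, -469)) - 224716 = (1264/17 - 1/97*(-469)) - 224716 = (1264/17 + 469/97) - 224716 = 130581/1649 - 224716 = -370426103/1649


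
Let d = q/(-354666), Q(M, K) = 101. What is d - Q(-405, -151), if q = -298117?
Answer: -35523149/354666 ≈ -100.16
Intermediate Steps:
d = 298117/354666 (d = -298117/(-354666) = -298117*(-1/354666) = 298117/354666 ≈ 0.84056)
d - Q(-405, -151) = 298117/354666 - 1*101 = 298117/354666 - 101 = -35523149/354666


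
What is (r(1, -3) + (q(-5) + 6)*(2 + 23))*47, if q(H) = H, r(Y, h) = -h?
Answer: 1316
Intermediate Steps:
(r(1, -3) + (q(-5) + 6)*(2 + 23))*47 = (-1*(-3) + (-5 + 6)*(2 + 23))*47 = (3 + 1*25)*47 = (3 + 25)*47 = 28*47 = 1316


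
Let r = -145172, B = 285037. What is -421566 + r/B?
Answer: -120162053114/285037 ≈ -4.2157e+5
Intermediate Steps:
-421566 + r/B = -421566 - 145172/285037 = -120162053114/285037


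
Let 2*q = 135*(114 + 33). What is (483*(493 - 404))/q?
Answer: 4094/945 ≈ 4.3323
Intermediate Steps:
q = 19845/2 (q = (135*(114 + 33))/2 = (135*147)/2 = (½)*19845 = 19845/2 ≈ 9922.5)
(483*(493 - 404))/q = (483*(493 - 404))/(19845/2) = (483*89)*(2/19845) = 42987*(2/19845) = 4094/945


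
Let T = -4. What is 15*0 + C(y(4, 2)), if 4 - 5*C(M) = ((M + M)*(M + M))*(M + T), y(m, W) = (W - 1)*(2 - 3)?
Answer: 24/5 ≈ 4.8000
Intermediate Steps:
y(m, W) = 1 - W (y(m, W) = (-1 + W)*(-1) = 1 - W)
C(M) = ⅘ - 4*M²*(-4 + M)/5 (C(M) = ⅘ - (M + M)*(M + M)*(M - 4)/5 = ⅘ - (2*M)*(2*M)*(-4 + M)/5 = ⅘ - 4*M²*(-4 + M)/5)
15*0 + C(y(4, 2)) = 15*0 + (⅘ - 4*(1 - 1*2)³/5 + 16*(1 - 1*2)²/5) = 0 + (⅘ - 4*(1 - 2)³/5 + 16*(1 - 2)²/5) = 0 + (⅘ - ⅘*(-1)³ + (16/5)*(-1)²) = 0 + (⅘ - ⅘*(-1) + (16/5)*1) = 0 + (⅘ + ⅘ + 16/5) = 0 + 24/5 = 24/5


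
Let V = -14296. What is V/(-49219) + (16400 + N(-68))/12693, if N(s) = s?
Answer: 328434612/208245589 ≈ 1.5772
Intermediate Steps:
V/(-49219) + (16400 + N(-68))/12693 = -14296/(-49219) + (16400 - 68)/12693 = -14296*(-1/49219) + 16332*(1/12693) = 14296/49219 + 5444/4231 = 328434612/208245589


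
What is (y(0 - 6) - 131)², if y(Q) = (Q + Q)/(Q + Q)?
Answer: 16900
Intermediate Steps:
y(Q) = 1 (y(Q) = (2*Q)/((2*Q)) = (2*Q)*(1/(2*Q)) = 1)
(y(0 - 6) - 131)² = (1 - 131)² = (-130)² = 16900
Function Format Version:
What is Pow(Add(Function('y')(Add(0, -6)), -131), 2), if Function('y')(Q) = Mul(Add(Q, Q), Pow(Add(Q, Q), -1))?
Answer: 16900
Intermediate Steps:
Function('y')(Q) = 1 (Function('y')(Q) = Mul(Mul(2, Q), Pow(Mul(2, Q), -1)) = Mul(Mul(2, Q), Mul(Rational(1, 2), Pow(Q, -1))) = 1)
Pow(Add(Function('y')(Add(0, -6)), -131), 2) = Pow(Add(1, -131), 2) = Pow(-130, 2) = 16900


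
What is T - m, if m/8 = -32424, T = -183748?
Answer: 75644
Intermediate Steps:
m = -259392 (m = 8*(-32424) = -259392)
T - m = -183748 - 1*(-259392) = -183748 + 259392 = 75644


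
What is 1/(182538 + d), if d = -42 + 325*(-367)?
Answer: 1/63221 ≈ 1.5818e-5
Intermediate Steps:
d = -119317 (d = -42 - 119275 = -119317)
1/(182538 + d) = 1/(182538 - 119317) = 1/63221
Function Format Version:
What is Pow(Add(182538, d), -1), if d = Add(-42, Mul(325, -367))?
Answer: Rational(1, 63221) ≈ 1.5818e-5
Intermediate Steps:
d = -119317 (d = Add(-42, -119275) = -119317)
Pow(Add(182538, d), -1) = Pow(Add(182538, -119317), -1) = Pow(63221, -1) = Rational(1, 63221)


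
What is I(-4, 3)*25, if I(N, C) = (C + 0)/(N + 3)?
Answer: -75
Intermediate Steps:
I(N, C) = C/(3 + N)
I(-4, 3)*25 = (3/(3 - 4))*25 = (3/(-1))*25 = (3*(-1))*25 = -3*25 = -75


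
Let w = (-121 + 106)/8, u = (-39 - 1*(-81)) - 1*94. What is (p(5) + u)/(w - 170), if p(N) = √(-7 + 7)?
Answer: 416/1375 ≈ 0.30255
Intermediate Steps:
u = -52 (u = (-39 + 81) - 94 = 42 - 94 = -52)
p(N) = 0 (p(N) = √0 = 0)
w = -15/8 (w = -15*⅛ = -15/8 ≈ -1.8750)
(p(5) + u)/(w - 170) = (0 - 52)/(-15/8 - 170) = -52/(-1375/8) = -52*(-8/1375) = 416/1375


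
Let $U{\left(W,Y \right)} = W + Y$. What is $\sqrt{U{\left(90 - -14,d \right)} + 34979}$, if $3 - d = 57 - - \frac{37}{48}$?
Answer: $\frac{\sqrt{5044065}}{12} \approx 187.16$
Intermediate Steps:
$d = - \frac{2629}{48}$ ($d = 3 - \left(57 - - \frac{37}{48}\right) = 3 - \left(57 + \frac{37}{48}\right) = 3 - \frac{2773}{48} = - \frac{2629}{48} \approx -54.771$)
$\sqrt{U{\left(90 - -14,d \right)} + 34979} = \sqrt{\left(\left(90 - -14\right) - \frac{2629}{48}\right) + 34979} = \sqrt{\left(\left(90 + 14\right) - \frac{2629}{48}\right) + 34979} = \sqrt{\left(104 - \frac{2629}{48}\right) + 34979} = \sqrt{\frac{2363}{48} + 34979} = \sqrt{\frac{1681355}{48}} = \frac{\sqrt{5044065}}{12}$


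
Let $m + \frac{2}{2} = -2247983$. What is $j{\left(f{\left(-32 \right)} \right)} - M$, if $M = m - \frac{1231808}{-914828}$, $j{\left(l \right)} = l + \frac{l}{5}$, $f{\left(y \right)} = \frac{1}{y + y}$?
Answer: $\frac{82260698311639}{36593120} \approx 2.248 \cdot 10^{6}$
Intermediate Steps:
$m = -2247984$ ($m = -1 - 2247983 = -2247984$)
$f{\left(y \right)} = \frac{1}{2 y}$
$j{\left(l \right)} = \frac{6 l}{5}$ ($j{\left(l \right)} = l + \frac{l}{5} = \frac{6 l}{5}$)
$M = - \frac{514129368736}{228707}$ ($M = -2247984 - \frac{1231808}{-914828} = -2247984 - - \frac{307952}{228707} = -2247984 + \frac{307952}{228707} = - \frac{514129368736}{228707} \approx -2.248 \cdot 10^{6}$)
$j{\left(f{\left(-32 \right)} \right)} - M = \frac{6 \frac{1}{2 \left(-32\right)}}{5} - - \frac{514129368736}{228707} = \frac{6 \cdot \frac{1}{2} \left(- \frac{1}{32}\right)}{5} + \frac{514129368736}{228707} = \frac{6}{5} \left(- \frac{1}{64}\right) + \frac{514129368736}{228707} = - \frac{3}{160} + \frac{514129368736}{228707} = \frac{82260698311639}{36593120}$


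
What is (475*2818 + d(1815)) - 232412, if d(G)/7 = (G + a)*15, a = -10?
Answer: 1295663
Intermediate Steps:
d(G) = -1050 + 105*G (d(G) = 7*((G - 10)*15) = 7*((-10 + G)*15) = 7*(-150 + 15*G) = -1050 + 105*G)
(475*2818 + d(1815)) - 232412 = (475*2818 + (-1050 + 105*1815)) - 232412 = (1338550 + (-1050 + 190575)) - 232412 = (1338550 + 189525) - 232412 = 1528075 - 232412 = 1295663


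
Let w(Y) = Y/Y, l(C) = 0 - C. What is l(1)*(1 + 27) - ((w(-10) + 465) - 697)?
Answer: 203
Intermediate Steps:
l(C) = -C
w(Y) = 1
l(1)*(1 + 27) - ((w(-10) + 465) - 697) = (-1*1)*(1 + 27) - ((1 + 465) - 697) = -1*28 - (466 - 697) = -28 - 1*(-231) = -28 + 231 = 203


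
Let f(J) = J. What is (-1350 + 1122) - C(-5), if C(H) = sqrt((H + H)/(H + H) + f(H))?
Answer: -228 - 2*I ≈ -228.0 - 2.0*I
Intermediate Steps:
C(H) = sqrt(1 + H) (C(H) = sqrt((H + H)/(H + H) + H) = sqrt((2*H)/((2*H)) + H) = sqrt((2*H)*(1/(2*H)) + H) = sqrt(1 + H))
(-1350 + 1122) - C(-5) = (-1350 + 1122) - sqrt(1 - 5) = -228 - sqrt(-4) = -228 - 2*I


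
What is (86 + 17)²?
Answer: 10609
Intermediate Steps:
(86 + 17)² = 103² = 10609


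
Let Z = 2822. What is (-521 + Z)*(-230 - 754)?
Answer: -2264184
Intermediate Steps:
(-521 + Z)*(-230 - 754) = (-521 + 2822)*(-230 - 754) = 2301*(-984) = -2264184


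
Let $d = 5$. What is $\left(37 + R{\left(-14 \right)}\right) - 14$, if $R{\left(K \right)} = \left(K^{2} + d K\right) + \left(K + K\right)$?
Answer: $121$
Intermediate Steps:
$R{\left(K \right)} = K^{2} + 7 K$ ($R{\left(K \right)} = \left(K^{2} + 5 K\right) + \left(K + K\right) = \left(K^{2} + 5 K\right) + 2 K = K^{2} + 7 K$)
$\left(37 + R{\left(-14 \right)}\right) - 14 = \left(37 - 14 \left(7 - 14\right)\right) - 14 = \left(37 - -98\right) - 14 = \left(37 + 98\right) - 14 = 135 - 14 = 121$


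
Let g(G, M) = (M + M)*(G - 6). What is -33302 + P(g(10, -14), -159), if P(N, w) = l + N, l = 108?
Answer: -33306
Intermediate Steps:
g(G, M) = 2*M*(-6 + G) (g(G, M) = (2*M)*(-6 + G) = 2*M*(-6 + G))
P(N, w) = 108 + N
-33302 + P(g(10, -14), -159) = -33302 + (108 + 2*(-14)*(-6 + 10)) = -33302 + (108 + 2*(-14)*4) = -33302 + (108 - 112) = -33302 - 4 = -33306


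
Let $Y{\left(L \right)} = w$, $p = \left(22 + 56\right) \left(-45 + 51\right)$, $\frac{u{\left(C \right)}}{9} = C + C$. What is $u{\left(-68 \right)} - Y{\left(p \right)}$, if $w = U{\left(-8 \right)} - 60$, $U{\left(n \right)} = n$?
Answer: $-1156$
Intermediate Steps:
$u{\left(C \right)} = 18 C$ ($u{\left(C \right)} = 9 \left(C + C\right) = 9 \cdot 2 C = 18 C$)
$p = 468$ ($p = 78 \cdot 6 = 468$)
$w = -68$ ($w = -8 - 60 = -68$)
$Y{\left(L \right)} = -68$
$u{\left(-68 \right)} - Y{\left(p \right)} = 18 \left(-68\right) - -68 = -1224 + 68 = -1156$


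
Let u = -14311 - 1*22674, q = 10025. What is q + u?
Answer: -26960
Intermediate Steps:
u = -36985 (u = -14311 - 22674 = -36985)
q + u = 10025 - 36985 = -26960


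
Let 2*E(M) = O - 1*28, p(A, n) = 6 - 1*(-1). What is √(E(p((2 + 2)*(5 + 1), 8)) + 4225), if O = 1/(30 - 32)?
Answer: √16843/2 ≈ 64.890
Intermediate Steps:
O = -½ (O = 1/(-2) = -½ ≈ -0.50000)
p(A, n) = 7 (p(A, n) = 6 + 1 = 7)
E(M) = -57/4 (E(M) = (-½ - 1*28)/2 = (-½ - 28)/2 = (½)*(-57/2) = -57/4)
√(E(p((2 + 2)*(5 + 1), 8)) + 4225) = √(-57/4 + 4225) = √(16843/4) = √16843/2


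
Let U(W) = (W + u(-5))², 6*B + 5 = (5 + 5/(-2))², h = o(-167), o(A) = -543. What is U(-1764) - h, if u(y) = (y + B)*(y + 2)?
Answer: 195950761/64 ≈ 3.0617e+6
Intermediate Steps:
h = -543
B = 5/24 (B = -⅚ + (5 + 5/(-2))²/6 = -⅚ + (5 + 5*(-½))²/6 = -⅚ + (5 - 5/2)²/6 = -⅚ + (5/2)²/6 = -⅚ + (⅙)*(25/4) = -⅚ + 25/24 = 5/24 ≈ 0.20833)
u(y) = (2 + y)*(5/24 + y) (u(y) = (y + 5/24)*(y + 2) = (5/24 + y)*(2 + y) = (2 + y)*(5/24 + y))
U(W) = (115/8 + W)² (U(W) = (W + (5/12 + (-5)² + (53/24)*(-5)))² = (W + (5/12 + 25 - 265/24))² = (W + 115/8)² = (115/8 + W)²)
U(-1764) - h = (115 + 8*(-1764))²/64 - 1*(-543) = (115 - 14112)²/64 + 543 = (1/64)*(-13997)² + 543 = (1/64)*195916009 + 543 = 195916009/64 + 543 = 195950761/64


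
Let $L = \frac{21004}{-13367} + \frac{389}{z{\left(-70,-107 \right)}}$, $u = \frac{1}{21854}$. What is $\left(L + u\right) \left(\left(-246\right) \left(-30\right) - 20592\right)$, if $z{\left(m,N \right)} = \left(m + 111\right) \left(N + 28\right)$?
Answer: $\frac{10571995938813678}{473092255951} \approx 22347.0$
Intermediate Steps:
$z{\left(m,N \right)} = \left(28 + N\right) \left(111 + m\right)$ ($z{\left(m,N \right)} = \left(111 + m\right) \left(28 + N\right) = \left(28 + N\right) \left(111 + m\right)$)
$u = \frac{1}{21854} \approx 4.5758 \cdot 10^{-5}$
$L = - \frac{73231719}{43295713}$ ($L = \frac{21004}{-13367} + \frac{389}{3108 + 28 \left(-70\right) + 111 \left(-107\right) - -7490} = 21004 \left(- \frac{1}{13367}\right) + \frac{389}{3108 - 1960 - 11877 + 7490} = - \frac{21004}{13367} + \frac{389}{-3239} = - \frac{21004}{13367} + 389 \left(- \frac{1}{3239}\right) = - \frac{21004}{13367} - \frac{389}{3239} = - \frac{73231719}{43295713} \approx -1.6914$)
$\left(L + u\right) \left(\left(-246\right) \left(-30\right) - 20592\right) = \left(- \frac{73231719}{43295713} + \frac{1}{21854}\right) \left(\left(-246\right) \left(-30\right) - 20592\right) = - \frac{1600362691313 \left(7380 - 20592\right)}{946184511902} = \left(- \frac{1600362691313}{946184511902}\right) \left(-13212\right) = \frac{10571995938813678}{473092255951}$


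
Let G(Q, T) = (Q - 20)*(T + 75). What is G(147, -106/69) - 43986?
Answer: -2391271/69 ≈ -34656.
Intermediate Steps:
G(Q, T) = (-20 + Q)*(75 + T)
G(147, -106/69) - 43986 = (-1500 - (-2120)/69 + 75*147 + 147*(-106/69)) - 43986 = (-1500 - (-2120)/69 + 11025 + 147*(-106*1/69)) - 43986 = (-1500 - 20*(-106/69) + 11025 + 147*(-106/69)) - 43986 = (-1500 + 2120/69 + 11025 - 5194/23) - 43986 = 643763/69 - 43986 = -2391271/69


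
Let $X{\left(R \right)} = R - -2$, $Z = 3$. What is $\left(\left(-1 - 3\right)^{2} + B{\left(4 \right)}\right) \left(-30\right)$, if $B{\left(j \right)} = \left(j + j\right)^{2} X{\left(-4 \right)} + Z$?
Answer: $3270$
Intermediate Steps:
$X{\left(R \right)} = 2 + R$ ($X{\left(R \right)} = R + 2 = 2 + R$)
$B{\left(j \right)} = 3 - 8 j^{2}$ ($B{\left(j \right)} = \left(j + j\right)^{2} \left(2 - 4\right) + 3 = \left(2 j\right)^{2} \left(-2\right) + 3 = 4 j^{2} \left(-2\right) + 3 = - 8 j^{2} + 3 = 3 - 8 j^{2}$)
$\left(\left(-1 - 3\right)^{2} + B{\left(4 \right)}\right) \left(-30\right) = \left(\left(-1 - 3\right)^{2} + \left(3 - 8 \cdot 4^{2}\right)\right) \left(-30\right) = \left(\left(-4\right)^{2} + \left(3 - 128\right)\right) \left(-30\right) = \left(16 + \left(3 - 128\right)\right) \left(-30\right) = \left(16 - 125\right) \left(-30\right) = \left(-109\right) \left(-30\right) = 3270$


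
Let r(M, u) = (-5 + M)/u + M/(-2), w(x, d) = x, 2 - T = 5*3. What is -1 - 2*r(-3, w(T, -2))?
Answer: -68/13 ≈ -5.2308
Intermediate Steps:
T = -13 (T = 2 - 5*3 = 2 - 1*15 = 2 - 15 = -13)
r(M, u) = -M/2 + (-5 + M)/u (r(M, u) = (-5 + M)/u + M*(-1/2) = (-5 + M)/u - M/2 = -M/2 + (-5 + M)/u)
-1 - 2*r(-3, w(T, -2)) = -1 - 2*(-5 - 3 - 1/2*(-3)*(-13))/(-13) = -1 - (-2)*(-5 - 3 - 39/2)/13 = -1 - (-2)*(-55)/(13*2) = -1 - 2*55/26 = -1 - 55/13 = -68/13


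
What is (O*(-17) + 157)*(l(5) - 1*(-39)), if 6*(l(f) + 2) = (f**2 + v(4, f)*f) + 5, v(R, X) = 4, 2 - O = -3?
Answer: 3264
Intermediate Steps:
O = 5 (O = 2 - 1*(-3) = 2 + 3 = 5)
l(f) = -7/6 + f**2/6 + 2*f/3 (l(f) = -2 + ((f**2 + 4*f) + 5)/6 = -2 + (5 + f**2 + 4*f)/6 = -2 + (5/6 + f**2/6 + 2*f/3) = -7/6 + f**2/6 + 2*f/3)
(O*(-17) + 157)*(l(5) - 1*(-39)) = (5*(-17) + 157)*((-7/6 + (1/6)*5**2 + (2/3)*5) - 1*(-39)) = (-85 + 157)*((-7/6 + (1/6)*25 + 10/3) + 39) = 72*((-7/6 + 25/6 + 10/3) + 39) = 72*(19/3 + 39) = 72*(136/3) = 3264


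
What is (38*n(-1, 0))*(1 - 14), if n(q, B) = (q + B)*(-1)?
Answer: -494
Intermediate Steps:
n(q, B) = -B - q (n(q, B) = (B + q)*(-1) = -B - q)
(38*n(-1, 0))*(1 - 14) = (38*(-1*0 - 1*(-1)))*(1 - 14) = (38*(0 + 1))*(-13) = (38*1)*(-13) = 38*(-13) = -494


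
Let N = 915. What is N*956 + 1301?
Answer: 876041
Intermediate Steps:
N*956 + 1301 = 915*956 + 1301 = 874740 + 1301 = 876041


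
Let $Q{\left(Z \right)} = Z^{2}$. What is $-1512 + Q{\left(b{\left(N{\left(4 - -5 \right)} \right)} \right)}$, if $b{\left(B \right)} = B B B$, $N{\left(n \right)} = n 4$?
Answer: $2176780824$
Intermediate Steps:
$N{\left(n \right)} = 4 n$
$b{\left(B \right)} = B^{3}$ ($b{\left(B \right)} = B^{2} B = B^{3}$)
$-1512 + Q{\left(b{\left(N{\left(4 - -5 \right)} \right)} \right)} = -1512 + \left(\left(4 \left(4 - -5\right)\right)^{3}\right)^{2} = -1512 + \left(\left(4 \left(4 + 5\right)\right)^{3}\right)^{2} = -1512 + \left(\left(4 \cdot 9\right)^{3}\right)^{2} = -1512 + \left(36^{3}\right)^{2} = -1512 + 46656^{2} = -1512 + 2176782336 = 2176780824$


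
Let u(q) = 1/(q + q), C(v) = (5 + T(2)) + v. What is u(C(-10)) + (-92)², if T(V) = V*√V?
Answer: 287771/34 - √2/17 ≈ 8463.8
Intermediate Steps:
T(V) = V^(3/2)
C(v) = 5 + v + 2*√2 (C(v) = (5 + 2^(3/2)) + v = (5 + 2*√2) + v = 5 + v + 2*√2)
u(q) = 1/(2*q)
u(C(-10)) + (-92)² = 1/(2*(5 - 10 + 2*√2)) + (-92)² = 1/(2*(-5 + 2*√2)) + 8464 = 8464 + 1/(2*(-5 + 2*√2))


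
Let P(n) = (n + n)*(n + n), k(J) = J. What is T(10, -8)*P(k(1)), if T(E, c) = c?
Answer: -32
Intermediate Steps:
P(n) = 4*n**2 (P(n) = (2*n)*(2*n) = 4*n**2)
T(10, -8)*P(k(1)) = -32*1**2 = -32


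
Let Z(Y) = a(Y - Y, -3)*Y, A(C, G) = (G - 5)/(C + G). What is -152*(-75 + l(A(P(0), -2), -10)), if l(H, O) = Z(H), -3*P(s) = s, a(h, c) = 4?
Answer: 9272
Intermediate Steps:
P(s) = -s/3
A(C, G) = (-5 + G)/(C + G)
Z(Y) = 4*Y
l(H, O) = 4*H
-152*(-75 + l(A(P(0), -2), -10)) = -152*(-75 + 4*((-5 - 2)/(-1/3*0 - 2))) = -152*(-75 + 4*(-7/(0 - 2))) = -152*(-75 + 4*(-7/(-2))) = -152*(-75 + 4*(-1/2*(-7))) = -152*(-75 + 4*(7/2)) = -152*(-75 + 14) = -152*(-61) = 9272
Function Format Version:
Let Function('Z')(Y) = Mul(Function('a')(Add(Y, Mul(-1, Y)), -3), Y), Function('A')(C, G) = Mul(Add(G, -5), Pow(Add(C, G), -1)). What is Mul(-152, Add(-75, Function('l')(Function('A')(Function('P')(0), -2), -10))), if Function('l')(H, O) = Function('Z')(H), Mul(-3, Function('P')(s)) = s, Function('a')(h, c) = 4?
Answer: 9272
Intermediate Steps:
Function('P')(s) = Mul(Rational(-1, 3), s)
Function('A')(C, G) = Mul(Pow(Add(C, G), -1), Add(-5, G)) (Function('A')(C, G) = Mul(Add(-5, G), Pow(Add(C, G), -1)) = Mul(Pow(Add(C, G), -1), Add(-5, G)))
Function('Z')(Y) = Mul(4, Y)
Function('l')(H, O) = Mul(4, H)
Mul(-152, Add(-75, Function('l')(Function('A')(Function('P')(0), -2), -10))) = Mul(-152, Add(-75, Mul(4, Mul(Pow(Add(Mul(Rational(-1, 3), 0), -2), -1), Add(-5, -2))))) = Mul(-152, Add(-75, Mul(4, Mul(Pow(Add(0, -2), -1), -7)))) = Mul(-152, Add(-75, Mul(4, Mul(Pow(-2, -1), -7)))) = Mul(-152, Add(-75, Mul(4, Mul(Rational(-1, 2), -7)))) = Mul(-152, Add(-75, Mul(4, Rational(7, 2)))) = Mul(-152, Add(-75, 14)) = Mul(-152, -61) = 9272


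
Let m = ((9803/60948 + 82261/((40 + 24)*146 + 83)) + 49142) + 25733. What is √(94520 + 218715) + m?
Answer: 43025046156809/574556796 + √313235 ≈ 75444.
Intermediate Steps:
m = 43025046156809/574556796 (m = ((9803*(1/60948) + 82261/(64*146 + 83)) + 49142) + 25733 = ((9803/60948 + 82261/(9344 + 83)) + 49142) + 25733 = ((9803/60948 + 82261/9427) + 49142) + 25733 = (5106056309/574556796 + 49142) + 25733 = 28239976125341/574556796 + 25733 = 43025046156809/574556796 ≈ 74884.)
√(94520 + 218715) + m = √(94520 + 218715) + 43025046156809/574556796 = √313235 + 43025046156809/574556796 = 43025046156809/574556796 + √313235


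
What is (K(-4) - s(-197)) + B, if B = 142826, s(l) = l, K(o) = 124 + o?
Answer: 143143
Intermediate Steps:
(K(-4) - s(-197)) + B = ((124 - 4) - 1*(-197)) + 142826 = (120 + 197) + 142826 = 317 + 142826 = 143143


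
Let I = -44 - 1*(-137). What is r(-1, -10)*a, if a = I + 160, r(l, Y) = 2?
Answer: 506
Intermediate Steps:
I = 93 (I = -44 + 137 = 93)
a = 253 (a = 93 + 160 = 253)
r(-1, -10)*a = 2*253 = 506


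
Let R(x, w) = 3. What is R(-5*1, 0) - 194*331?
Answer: -64211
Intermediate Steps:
R(-5*1, 0) - 194*331 = 3 - 194*331 = 3 - 64214 = -64211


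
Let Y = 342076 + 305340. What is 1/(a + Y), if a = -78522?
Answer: 1/568894 ≈ 1.7578e-6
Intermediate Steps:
Y = 647416
1/(a + Y) = 1/(-78522 + 647416) = 1/568894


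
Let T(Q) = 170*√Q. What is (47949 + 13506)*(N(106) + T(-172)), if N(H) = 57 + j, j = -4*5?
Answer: 2273835 + 20894700*I*√43 ≈ 2.2738e+6 + 1.3702e+8*I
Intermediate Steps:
j = -20
N(H) = 37 (N(H) = 57 - 20 = 37)
(47949 + 13506)*(N(106) + T(-172)) = (47949 + 13506)*(37 + 170*√(-172)) = 61455*(37 + 170*(2*I*√43)) = 61455*(37 + 340*I*√43) = 2273835 + 20894700*I*√43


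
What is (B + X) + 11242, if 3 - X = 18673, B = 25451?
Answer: 18023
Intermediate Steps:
X = -18670 (X = 3 - 1*18673 = 3 - 18673 = -18670)
(B + X) + 11242 = (25451 - 18670) + 11242 = 6781 + 11242 = 18023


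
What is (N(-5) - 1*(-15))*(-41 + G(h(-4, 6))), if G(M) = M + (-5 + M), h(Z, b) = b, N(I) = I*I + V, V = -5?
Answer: -1190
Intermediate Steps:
N(I) = -5 + I**2 (N(I) = I*I - 5 = I**2 - 5 = -5 + I**2)
G(M) = -5 + 2*M
(N(-5) - 1*(-15))*(-41 + G(h(-4, 6))) = ((-5 + (-5)**2) - 1*(-15))*(-41 + (-5 + 2*6)) = ((-5 + 25) + 15)*(-41 + (-5 + 12)) = (20 + 15)*(-41 + 7) = 35*(-34) = -1190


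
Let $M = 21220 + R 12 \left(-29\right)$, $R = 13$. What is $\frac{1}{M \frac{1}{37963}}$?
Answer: $\frac{37963}{16696} \approx 2.2738$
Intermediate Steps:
$M = 16696$ ($M = 21220 + 13 \cdot 12 \left(-29\right) = 21220 + 156 \left(-29\right) = 21220 - 4524 = 16696$)
$\frac{1}{M \frac{1}{37963}} = \frac{1}{16696 \cdot \frac{1}{37963}} = \frac{1}{\frac{16696}{37963}} = \frac{37963}{16696}$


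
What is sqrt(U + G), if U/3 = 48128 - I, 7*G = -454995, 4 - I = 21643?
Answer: 8*sqrt(110481)/7 ≈ 379.87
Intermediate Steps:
I = -21639 (I = 4 - 1*21643 = 4 - 21643 = -21639)
G = -454995/7 (G = (1/7)*(-454995) = -454995/7 ≈ -64999.)
U = 209301 (U = 3*(48128 - 1*(-21639)) = 3*(48128 + 21639) = 3*69767 = 209301)
sqrt(U + G) = sqrt(209301 - 454995/7) = sqrt(1010112/7) = 8*sqrt(110481)/7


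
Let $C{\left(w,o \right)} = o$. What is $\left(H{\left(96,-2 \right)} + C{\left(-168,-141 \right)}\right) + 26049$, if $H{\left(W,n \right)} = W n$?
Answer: $25716$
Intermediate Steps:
$\left(H{\left(96,-2 \right)} + C{\left(-168,-141 \right)}\right) + 26049 = \left(96 \left(-2\right) - 141\right) + 26049 = \left(-192 - 141\right) + 26049 = -333 + 26049 = 25716$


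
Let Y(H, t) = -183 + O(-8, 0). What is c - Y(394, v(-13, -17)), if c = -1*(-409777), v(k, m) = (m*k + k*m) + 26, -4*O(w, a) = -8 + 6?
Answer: 819919/2 ≈ 4.0996e+5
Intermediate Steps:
O(w, a) = 1/2 (O(w, a) = -(-8 + 6)/4 = -1/4*(-2) = 1/2)
v(k, m) = 26 + 2*k*m (v(k, m) = (k*m + k*m) + 26 = 2*k*m + 26 = 26 + 2*k*m)
c = 409777
Y(H, t) = -365/2 (Y(H, t) = -183 + 1/2 = -365/2)
c - Y(394, v(-13, -17)) = 409777 - 1*(-365/2) = 409777 + 365/2 = 819919/2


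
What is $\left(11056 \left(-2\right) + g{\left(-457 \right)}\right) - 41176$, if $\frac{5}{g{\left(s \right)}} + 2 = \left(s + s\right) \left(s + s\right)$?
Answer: $- \frac{52870415467}{835394} \approx -63288.0$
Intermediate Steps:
$g{\left(s \right)} = \frac{5}{-2 + 4 s^{2}}$ ($g{\left(s \right)} = \frac{5}{-2 + \left(s + s\right) \left(s + s\right)} = \frac{5}{-2 + 2 s 2 s} = \frac{5}{-2 + 4 s^{2}}$)
$\left(11056 \left(-2\right) + g{\left(-457 \right)}\right) - 41176 = \left(11056 \left(-2\right) + \frac{5}{2 \left(-1 + 2 \left(-457\right)^{2}\right)}\right) - 41176 = \left(-22112 + \frac{5}{2 \left(-1 + 2 \cdot 208849\right)}\right) - 41176 = \left(-22112 + \frac{5}{2 \left(-1 + 417698\right)}\right) - 41176 = \left(-22112 + \frac{5}{2 \cdot 417697}\right) - 41176 = \left(-22112 + \frac{5}{2} \cdot \frac{1}{417697}\right) - 41176 = \left(-22112 + \frac{5}{835394}\right) - 41176 = - \frac{18472232123}{835394} - 41176 = - \frac{52870415467}{835394}$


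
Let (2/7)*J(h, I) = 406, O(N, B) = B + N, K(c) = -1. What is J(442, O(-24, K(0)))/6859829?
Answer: 1421/6859829 ≈ 0.00020715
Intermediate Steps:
J(h, I) = 1421 (J(h, I) = (7/2)*406 = 1421)
J(442, O(-24, K(0)))/6859829 = 1421/6859829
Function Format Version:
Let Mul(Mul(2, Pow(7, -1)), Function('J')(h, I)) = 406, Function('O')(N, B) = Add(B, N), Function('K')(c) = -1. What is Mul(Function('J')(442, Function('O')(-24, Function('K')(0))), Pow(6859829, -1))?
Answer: Rational(1421, 6859829) ≈ 0.00020715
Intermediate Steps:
Function('J')(h, I) = 1421 (Function('J')(h, I) = Mul(Rational(7, 2), 406) = 1421)
Mul(Function('J')(442, Function('O')(-24, Function('K')(0))), Pow(6859829, -1)) = Mul(1421, Pow(6859829, -1)) = Mul(1421, Rational(1, 6859829)) = Rational(1421, 6859829)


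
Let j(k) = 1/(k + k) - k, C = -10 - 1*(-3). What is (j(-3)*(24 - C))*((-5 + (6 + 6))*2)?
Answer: 3689/3 ≈ 1229.7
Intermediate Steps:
C = -7 (C = -10 + 3 = -7)
j(k) = 1/(2*k) - k
(j(-3)*(24 - C))*((-5 + (6 + 6))*2) = (((1/2)/(-3) - 1*(-3))*(24 - 1*(-7)))*((-5 + (6 + 6))*2) = (((1/2)*(-1/3) + 3)*(24 + 7))*((-5 + 12)*2) = ((-1/6 + 3)*31)*(7*2) = ((17/6)*31)*14 = (527/6)*14 = 3689/3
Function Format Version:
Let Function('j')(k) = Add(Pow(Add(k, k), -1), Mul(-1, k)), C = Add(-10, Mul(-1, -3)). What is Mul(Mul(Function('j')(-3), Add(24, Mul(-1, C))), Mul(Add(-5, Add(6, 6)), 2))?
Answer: Rational(3689, 3) ≈ 1229.7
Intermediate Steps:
C = -7 (C = Add(-10, 3) = -7)
Function('j')(k) = Add(Mul(Rational(1, 2), Pow(k, -1)), Mul(-1, k)) (Function('j')(k) = Add(Pow(Mul(2, k), -1), Mul(-1, k)) = Add(Mul(Rational(1, 2), Pow(k, -1)), Mul(-1, k)))
Mul(Mul(Function('j')(-3), Add(24, Mul(-1, C))), Mul(Add(-5, Add(6, 6)), 2)) = Mul(Mul(Add(Mul(Rational(1, 2), Pow(-3, -1)), Mul(-1, -3)), Add(24, Mul(-1, -7))), Mul(Add(-5, Add(6, 6)), 2)) = Mul(Mul(Add(Mul(Rational(1, 2), Rational(-1, 3)), 3), Add(24, 7)), Mul(Add(-5, 12), 2)) = Mul(Mul(Add(Rational(-1, 6), 3), 31), Mul(7, 2)) = Mul(Mul(Rational(17, 6), 31), 14) = Mul(Rational(527, 6), 14) = Rational(3689, 3)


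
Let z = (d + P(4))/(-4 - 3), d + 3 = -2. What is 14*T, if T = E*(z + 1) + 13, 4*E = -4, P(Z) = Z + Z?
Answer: 174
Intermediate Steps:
P(Z) = 2*Z
E = -1 (E = (¼)*(-4) = -1)
d = -5 (d = -3 - 2 = -5)
z = -3/7 (z = (-5 + 2*4)/(-4 - 3) = (-5 + 8)/(-7) = 3*(-⅐) = -3/7 ≈ -0.42857)
T = 87/7 (T = -(-3/7 + 1) + 13 = -1*4/7 + 13 = -4/7 + 13 = 87/7 ≈ 12.429)
14*T = 14*(87/7) = 174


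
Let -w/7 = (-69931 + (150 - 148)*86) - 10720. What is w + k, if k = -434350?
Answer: 129003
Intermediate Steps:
w = 563353 (w = -7*((-69931 + (150 - 148)*86) - 10720) = -7*((-69931 + 2*86) - 10720) = -7*((-69931 + 172) - 10720) = -7*(-69759 - 10720) = -7*(-80479) = 563353)
w + k = 563353 - 434350 = 129003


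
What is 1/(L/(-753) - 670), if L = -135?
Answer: -251/168125 ≈ -0.0014929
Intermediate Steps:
1/(L/(-753) - 670) = 1/(-135/(-753) - 670) = 1/(-135*(-1/753) - 670) = 1/(45/251 - 670) = 1/(-168125/251) = -251/168125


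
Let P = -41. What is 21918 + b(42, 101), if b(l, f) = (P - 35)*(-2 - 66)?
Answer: 27086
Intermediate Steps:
b(l, f) = 5168 (b(l, f) = (-41 - 35)*(-2 - 66) = -76*(-68) = 5168)
21918 + b(42, 101) = 21918 + 5168 = 27086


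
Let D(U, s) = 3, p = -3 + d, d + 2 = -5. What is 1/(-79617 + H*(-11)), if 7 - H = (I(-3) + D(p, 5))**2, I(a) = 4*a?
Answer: -1/78803 ≈ -1.2690e-5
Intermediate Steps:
d = -7 (d = -2 - 5 = -7)
p = -10 (p = -3 - 7 = -10)
H = -74 (H = 7 - (4*(-3) + 3)**2 = 7 - (-12 + 3)**2 = 7 - 1*(-9)**2 = 7 - 1*81 = 7 - 81 = -74)
1/(-79617 + H*(-11)) = 1/(-79617 - 74*(-11)) = 1/(-79617 + 814) = 1/(-78803) = -1/78803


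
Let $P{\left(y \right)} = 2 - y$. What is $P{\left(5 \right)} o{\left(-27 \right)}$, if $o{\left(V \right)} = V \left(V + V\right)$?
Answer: $-4374$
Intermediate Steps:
$o{\left(V \right)} = 2 V^{2}$ ($o{\left(V \right)} = V 2 V = 2 V^{2}$)
$P{\left(5 \right)} o{\left(-27 \right)} = \left(2 - 5\right) 2 \left(-27\right)^{2} = \left(2 - 5\right) 2 \cdot 729 = \left(-3\right) 1458 = -4374$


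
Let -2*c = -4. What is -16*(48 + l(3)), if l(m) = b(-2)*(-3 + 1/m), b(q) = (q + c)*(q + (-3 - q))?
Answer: -768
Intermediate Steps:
c = 2 (c = -1/2*(-4) = 2)
b(q) = -6 - 3*q (b(q) = (q + 2)*(q + (-3 - q)) = (2 + q)*(-3) = -6 - 3*q)
l(m) = 0 (l(m) = (-6 - 3*(-2))*(-3 + 1/m) = (-6 + 6)*(-3 + 1/m) = 0*(-3 + 1/m) = 0)
-16*(48 + l(3)) = -16*(48 + 0) = -16*48 = -768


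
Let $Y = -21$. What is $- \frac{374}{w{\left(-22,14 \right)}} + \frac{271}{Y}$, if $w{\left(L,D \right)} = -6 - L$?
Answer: $- \frac{6095}{168} \approx -36.28$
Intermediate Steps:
$- \frac{374}{w{\left(-22,14 \right)}} + \frac{271}{Y} = - \frac{374}{-6 - -22} + \frac{271}{-21} = - \frac{374}{-6 + 22} + 271 \left(- \frac{1}{21}\right) = - \frac{374}{16} - \frac{271}{21} = \left(-374\right) \frac{1}{16} - \frac{271}{21} = - \frac{187}{8} - \frac{271}{21} = - \frac{6095}{168}$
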